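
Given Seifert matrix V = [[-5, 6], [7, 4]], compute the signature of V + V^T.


Step 1: V + V^T = [[-10, 13], [13, 8]]
Step 2: trace = -2, det = -249
Step 3: Discriminant = (-2)^2 - 4*(-249) = 1000
Step 4: Eigenvalues: 14.8114, -16.8114
Step 5: Signature = (# positive eigenvalues) - (# negative eigenvalues) = 0

0


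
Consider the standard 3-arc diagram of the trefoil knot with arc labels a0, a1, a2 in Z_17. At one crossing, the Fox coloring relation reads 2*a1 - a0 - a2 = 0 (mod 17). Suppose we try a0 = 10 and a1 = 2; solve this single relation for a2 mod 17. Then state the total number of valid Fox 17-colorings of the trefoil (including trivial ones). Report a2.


Step 1: Apply the given crossing relation 2*a1 - a0 - a2 = 0 (mod 17).
  a2 = 2*a1 - a0 mod 17
  a2 = 2*2 - 10 mod 17
  a2 = 4 - 10 mod 17
  a2 = -6 mod 17 = 11
Step 2: The trefoil has determinant 3.
  Number of Fox p-colorings (p prime) is p^2 if p = 3, else p.
  Since 17 does not divide 3, only trivial (constant) colorings exist.
  (So the trial a0 = 10, a1 = 2 with a0 != a1 does NOT extend to a valid coloring of the whole trefoil: the other two crossing relations require 3*(a1 - a0) = 0 (mod 17), which fails.)
  Total colorings = 17
Step 3: a2 = 11, total Fox 17-colorings = 17

11


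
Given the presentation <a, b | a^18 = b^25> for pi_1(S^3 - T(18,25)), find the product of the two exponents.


The relation is a^18 = b^25.
Product of exponents = 18 * 25
= 450

450


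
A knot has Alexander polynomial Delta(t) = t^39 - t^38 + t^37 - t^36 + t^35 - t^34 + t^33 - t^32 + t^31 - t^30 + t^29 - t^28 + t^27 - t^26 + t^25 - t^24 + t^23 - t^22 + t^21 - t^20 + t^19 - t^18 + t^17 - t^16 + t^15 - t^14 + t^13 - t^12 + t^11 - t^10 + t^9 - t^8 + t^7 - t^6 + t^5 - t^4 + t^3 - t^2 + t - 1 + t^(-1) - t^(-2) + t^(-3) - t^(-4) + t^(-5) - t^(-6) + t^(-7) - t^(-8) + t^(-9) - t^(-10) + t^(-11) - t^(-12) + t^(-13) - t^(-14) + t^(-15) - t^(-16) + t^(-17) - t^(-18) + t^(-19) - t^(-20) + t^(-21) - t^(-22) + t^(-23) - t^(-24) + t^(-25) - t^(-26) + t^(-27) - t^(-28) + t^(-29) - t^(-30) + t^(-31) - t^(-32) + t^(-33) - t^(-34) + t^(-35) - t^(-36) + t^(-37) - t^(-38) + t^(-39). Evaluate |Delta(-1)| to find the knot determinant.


Step 1: The polynomial has 79 terms with alternating signs, exponents from 39 down to -39.
Step 2: Substitute t = -1. The i-th term has coefficient (-1)^i and exponent (m-i),
  so its value is (-1)^i * (-1)^(m-i) = (-1)^m = -1 for every i.
Step 3: All 79 terms equal -1, so Delta(-1) = 79 * (-1) = -79
Step 4: |Delta(-1)| = 79

79


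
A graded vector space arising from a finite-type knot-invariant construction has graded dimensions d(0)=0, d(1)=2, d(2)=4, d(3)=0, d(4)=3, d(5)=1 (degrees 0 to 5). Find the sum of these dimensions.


Total dimension = d(0) + d(1) + ... + d(5)
= 0 + 2 + 4 + 0 + 3 + 1
= 10

10


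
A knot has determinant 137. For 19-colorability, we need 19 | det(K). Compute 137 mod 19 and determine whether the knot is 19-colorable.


Step 1: A knot is p-colorable if and only if p divides its determinant.
Step 2: Compute 137 mod 19.
137 = 7 * 19 + 4
Step 3: 137 mod 19 = 4
Step 4: The knot is 19-colorable: no

4


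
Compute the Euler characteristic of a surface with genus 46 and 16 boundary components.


chi = 2 - 2g - b
= 2 - 2*46 - 16
= 2 - 92 - 16 = -106

-106


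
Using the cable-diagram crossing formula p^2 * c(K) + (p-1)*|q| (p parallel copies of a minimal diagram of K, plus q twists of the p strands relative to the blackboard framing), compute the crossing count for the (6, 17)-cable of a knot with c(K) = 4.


Step 1: Each of the c(K) crossings of the companion diagram becomes p*p = p^2 crossings among the p parallel strands, and each of the |q| twists s_1 s_2 ... s_(p-1) adds (p-1) crossings.
  Crossings = p^2 * c(K) + (p-1)*|q|
Step 2: = 6^2 * 4 + (6-1)*17
Step 3: = 36*4 + 5*17
Step 4: = 144 + 85 = 229

229


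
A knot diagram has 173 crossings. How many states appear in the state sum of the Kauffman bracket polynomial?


Each crossing contributes 2 choices (A-smoothing or B-smoothing).
Total states = 2^173 = 11972621413014756705924586149611790497021399392059392

11972621413014756705924586149611790497021399392059392


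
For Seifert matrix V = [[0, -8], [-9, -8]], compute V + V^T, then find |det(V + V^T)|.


Step 1: Form V + V^T where V = [[0, -8], [-9, -8]]
  V^T = [[0, -9], [-8, -8]]
  V + V^T = [[0, -17], [-17, -16]]
Step 2: det(V + V^T) = 0*(-16) - (-17)*(-17)
  = 0 - 289 = -289
Step 3: Knot determinant = |det(V + V^T)| = |-289| = 289

289


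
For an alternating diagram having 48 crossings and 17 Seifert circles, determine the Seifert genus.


For alternating knots, g = (c - s + 1)/2.
= (48 - 17 + 1)/2
= 32/2 = 16

16


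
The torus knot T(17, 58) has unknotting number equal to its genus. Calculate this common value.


For a torus knot T(p,q), both the unknotting number and genus equal (p-1)(q-1)/2.
= (17-1)(58-1)/2
= 16*57/2
= 912/2 = 456

456


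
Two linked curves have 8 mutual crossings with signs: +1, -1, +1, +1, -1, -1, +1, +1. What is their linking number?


Step 1: Count positive crossings: 5
Step 2: Count negative crossings: 3
Step 3: Sum of signs = 5 - 3 = 2
Step 4: Linking number = sum/2 = 2/2 = 1

1


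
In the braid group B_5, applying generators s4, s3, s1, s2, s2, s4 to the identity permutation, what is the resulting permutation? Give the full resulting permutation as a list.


Starting with identity [1, 2, 3, 4, 5].
Apply generators in sequence:
  After s4: [1, 2, 3, 5, 4]
  After s3: [1, 2, 5, 3, 4]
  After s1: [2, 1, 5, 3, 4]
  After s2: [2, 5, 1, 3, 4]
  After s2: [2, 1, 5, 3, 4]
  After s4: [2, 1, 5, 4, 3]
Final permutation: [2, 1, 5, 4, 3]

[2, 1, 5, 4, 3]


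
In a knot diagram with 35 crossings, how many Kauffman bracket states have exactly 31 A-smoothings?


We choose which 31 of 35 crossings get A-smoothings.
C(35, 31) = 35! / (31! * 4!)
= 52360

52360


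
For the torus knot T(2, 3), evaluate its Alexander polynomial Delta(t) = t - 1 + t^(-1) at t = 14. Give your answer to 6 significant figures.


Substituting t = 14 into Delta(t) = t - 1 + t^(-1):
Term values: (14) + (-1) + (0.0714286)
Sum = 13.07142857
Rounded to 6 significant figures: 13.0714

13.0714


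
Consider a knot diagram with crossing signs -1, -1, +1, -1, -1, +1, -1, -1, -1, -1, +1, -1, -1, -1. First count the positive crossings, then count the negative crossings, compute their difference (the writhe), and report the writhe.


Step 1: Count positive crossings (+1).
Positive crossings: 3
Step 2: Count negative crossings (-1).
Negative crossings: 11
Step 3: Writhe = (positive) - (negative)
w = 3 - 11 = -8
Step 4: |w| = 8, and w is negative

-8


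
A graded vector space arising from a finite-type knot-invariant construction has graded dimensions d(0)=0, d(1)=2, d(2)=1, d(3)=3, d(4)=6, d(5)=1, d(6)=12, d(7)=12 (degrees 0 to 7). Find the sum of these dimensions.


Total dimension = d(0) + d(1) + ... + d(7)
= 0 + 2 + 1 + 3 + 6 + 1 + 12 + 12
= 37

37


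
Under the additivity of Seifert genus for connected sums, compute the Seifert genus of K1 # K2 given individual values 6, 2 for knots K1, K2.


The Seifert genus is additive under connected sum.
Seifert genus(K1 # K2) = (6) + (2)
= 8

8


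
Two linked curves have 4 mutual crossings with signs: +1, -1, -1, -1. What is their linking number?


Step 1: Count positive crossings: 1
Step 2: Count negative crossings: 3
Step 3: Sum of signs = 1 - 3 = -2
Step 4: Linking number = sum/2 = -2/2 = -1

-1


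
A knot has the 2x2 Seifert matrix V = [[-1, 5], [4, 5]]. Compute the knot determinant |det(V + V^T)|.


Step 1: Form V + V^T where V = [[-1, 5], [4, 5]]
  V^T = [[-1, 4], [5, 5]]
  V + V^T = [[-2, 9], [9, 10]]
Step 2: det(V + V^T) = (-2)*10 - 9*9
  = -20 - 81 = -101
Step 3: Knot determinant = |det(V + V^T)| = |-101| = 101

101


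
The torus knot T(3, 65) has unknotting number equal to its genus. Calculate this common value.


For a torus knot T(p,q), both the unknotting number and genus equal (p-1)(q-1)/2.
= (3-1)(65-1)/2
= 2*64/2
= 128/2 = 64

64


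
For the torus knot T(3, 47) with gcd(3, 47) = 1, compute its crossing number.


For a torus knot T(p, q) with gcd(p,q)=1,
the crossing number is min(p*(q-1), q*(p-1)).
p*(q-1) = 3*46 = 138
q*(p-1) = 47*2 = 94
min(138, 94) = 94

94


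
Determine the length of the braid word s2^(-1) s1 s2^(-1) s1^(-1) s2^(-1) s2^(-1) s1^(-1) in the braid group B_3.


The word length counts the number of generators (including inverses).
Listing each generator: s2^(-1), s1, s2^(-1), s1^(-1), s2^(-1), s2^(-1), s1^(-1)
There are 7 generators in this braid word.

7


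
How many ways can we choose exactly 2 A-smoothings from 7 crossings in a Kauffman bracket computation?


We choose which 2 of 7 crossings get A-smoothings.
C(7, 2) = 7! / (2! * 5!)
= 21

21


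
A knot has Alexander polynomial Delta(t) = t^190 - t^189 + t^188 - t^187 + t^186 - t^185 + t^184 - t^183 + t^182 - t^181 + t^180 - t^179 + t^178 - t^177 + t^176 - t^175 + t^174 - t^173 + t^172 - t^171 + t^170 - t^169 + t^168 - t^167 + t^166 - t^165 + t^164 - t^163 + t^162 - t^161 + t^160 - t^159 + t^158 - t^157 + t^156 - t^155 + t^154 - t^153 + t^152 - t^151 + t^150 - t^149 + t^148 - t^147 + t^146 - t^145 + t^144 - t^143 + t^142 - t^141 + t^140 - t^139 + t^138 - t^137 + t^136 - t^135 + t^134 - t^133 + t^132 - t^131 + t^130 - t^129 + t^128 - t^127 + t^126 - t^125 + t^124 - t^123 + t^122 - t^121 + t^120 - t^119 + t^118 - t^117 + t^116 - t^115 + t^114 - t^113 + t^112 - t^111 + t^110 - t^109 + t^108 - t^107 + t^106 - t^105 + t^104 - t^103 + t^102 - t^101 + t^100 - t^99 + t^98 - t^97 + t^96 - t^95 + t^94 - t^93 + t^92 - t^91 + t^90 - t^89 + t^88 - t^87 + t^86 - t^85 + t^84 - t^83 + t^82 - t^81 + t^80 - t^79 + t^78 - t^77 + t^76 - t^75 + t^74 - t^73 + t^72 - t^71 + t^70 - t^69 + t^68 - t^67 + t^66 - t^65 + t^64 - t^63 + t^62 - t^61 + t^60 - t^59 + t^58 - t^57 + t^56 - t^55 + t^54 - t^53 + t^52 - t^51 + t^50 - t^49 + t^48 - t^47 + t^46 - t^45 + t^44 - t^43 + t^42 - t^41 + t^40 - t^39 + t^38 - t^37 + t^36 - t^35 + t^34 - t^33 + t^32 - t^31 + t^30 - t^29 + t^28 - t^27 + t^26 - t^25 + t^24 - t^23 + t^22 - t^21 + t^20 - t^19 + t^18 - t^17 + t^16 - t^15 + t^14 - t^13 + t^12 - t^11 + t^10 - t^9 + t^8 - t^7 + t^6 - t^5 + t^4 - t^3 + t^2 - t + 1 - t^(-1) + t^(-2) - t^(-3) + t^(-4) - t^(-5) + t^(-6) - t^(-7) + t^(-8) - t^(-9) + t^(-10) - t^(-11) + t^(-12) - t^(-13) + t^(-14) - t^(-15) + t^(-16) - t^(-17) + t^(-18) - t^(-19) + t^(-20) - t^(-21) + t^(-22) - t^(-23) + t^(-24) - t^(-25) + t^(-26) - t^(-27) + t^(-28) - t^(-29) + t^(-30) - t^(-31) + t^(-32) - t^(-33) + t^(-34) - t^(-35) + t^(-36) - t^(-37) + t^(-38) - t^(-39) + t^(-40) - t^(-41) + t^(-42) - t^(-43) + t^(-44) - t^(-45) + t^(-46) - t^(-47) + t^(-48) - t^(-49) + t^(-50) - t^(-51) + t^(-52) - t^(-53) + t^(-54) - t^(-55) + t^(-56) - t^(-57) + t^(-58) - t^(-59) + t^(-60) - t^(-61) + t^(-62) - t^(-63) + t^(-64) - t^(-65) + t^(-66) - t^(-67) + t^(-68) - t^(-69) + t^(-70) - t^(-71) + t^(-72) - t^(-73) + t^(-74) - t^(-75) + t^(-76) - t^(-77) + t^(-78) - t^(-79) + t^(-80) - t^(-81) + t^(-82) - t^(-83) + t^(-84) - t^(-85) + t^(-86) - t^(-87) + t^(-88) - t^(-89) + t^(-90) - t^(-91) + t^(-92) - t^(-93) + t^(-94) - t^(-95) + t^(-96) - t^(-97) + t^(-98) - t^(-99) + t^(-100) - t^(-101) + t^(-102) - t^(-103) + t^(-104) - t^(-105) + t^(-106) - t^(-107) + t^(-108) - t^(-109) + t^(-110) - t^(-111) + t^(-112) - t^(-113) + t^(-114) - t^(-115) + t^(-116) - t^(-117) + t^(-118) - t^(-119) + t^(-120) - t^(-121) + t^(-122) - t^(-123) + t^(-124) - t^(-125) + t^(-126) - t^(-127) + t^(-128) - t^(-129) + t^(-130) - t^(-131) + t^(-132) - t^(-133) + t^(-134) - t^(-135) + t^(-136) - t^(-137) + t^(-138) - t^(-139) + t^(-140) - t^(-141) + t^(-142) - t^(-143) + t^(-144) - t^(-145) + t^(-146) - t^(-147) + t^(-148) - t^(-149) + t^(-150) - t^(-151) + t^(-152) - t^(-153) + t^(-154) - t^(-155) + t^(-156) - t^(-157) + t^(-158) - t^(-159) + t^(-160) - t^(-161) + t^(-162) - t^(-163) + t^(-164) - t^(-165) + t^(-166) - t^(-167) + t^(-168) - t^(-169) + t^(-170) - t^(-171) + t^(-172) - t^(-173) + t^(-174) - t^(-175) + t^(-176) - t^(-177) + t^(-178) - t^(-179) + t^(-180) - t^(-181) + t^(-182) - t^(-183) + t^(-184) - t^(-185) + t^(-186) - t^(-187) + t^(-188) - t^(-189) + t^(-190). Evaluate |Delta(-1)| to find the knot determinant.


Step 1: The polynomial has 381 terms with alternating signs, exponents from 190 down to -190.
Step 2: Substitute t = -1. The i-th term has coefficient (-1)^i and exponent (m-i),
  so its value is (-1)^i * (-1)^(m-i) = (-1)^m = 1 for every i.
Step 3: All 381 terms equal 1, so Delta(-1) = 381 * (1) = 381
Step 4: |Delta(-1)| = 381

381


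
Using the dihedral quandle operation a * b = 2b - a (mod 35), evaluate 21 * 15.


21 * 15 = 2*15 - 21 mod 35
= 30 - 21 mod 35
= 9 mod 35 = 9

9


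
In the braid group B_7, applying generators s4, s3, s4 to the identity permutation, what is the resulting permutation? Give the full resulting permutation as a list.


Starting with identity [1, 2, 3, 4, 5, 6, 7].
Apply generators in sequence:
  After s4: [1, 2, 3, 5, 4, 6, 7]
  After s3: [1, 2, 5, 3, 4, 6, 7]
  After s4: [1, 2, 5, 4, 3, 6, 7]
Final permutation: [1, 2, 5, 4, 3, 6, 7]

[1, 2, 5, 4, 3, 6, 7]


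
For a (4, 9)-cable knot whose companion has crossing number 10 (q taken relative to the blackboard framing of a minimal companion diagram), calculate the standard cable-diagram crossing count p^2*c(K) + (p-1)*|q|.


Step 1: Each of the c(K) crossings of the companion diagram becomes p*p = p^2 crossings among the p parallel strands, and each of the |q| twists s_1 s_2 ... s_(p-1) adds (p-1) crossings.
  Crossings = p^2 * c(K) + (p-1)*|q|
Step 2: = 4^2 * 10 + (4-1)*9
Step 3: = 16*10 + 3*9
Step 4: = 160 + 27 = 187

187


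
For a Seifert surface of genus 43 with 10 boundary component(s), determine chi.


chi = 2 - 2g - b
= 2 - 2*43 - 10
= 2 - 86 - 10 = -94

-94


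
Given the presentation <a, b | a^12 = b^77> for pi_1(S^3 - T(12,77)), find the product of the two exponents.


The relation is a^12 = b^77.
Product of exponents = 12 * 77
= 924

924


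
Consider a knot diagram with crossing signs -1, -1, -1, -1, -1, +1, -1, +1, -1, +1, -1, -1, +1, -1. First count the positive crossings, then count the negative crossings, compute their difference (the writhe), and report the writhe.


Step 1: Count positive crossings (+1).
Positive crossings: 4
Step 2: Count negative crossings (-1).
Negative crossings: 10
Step 3: Writhe = (positive) - (negative)
w = 4 - 10 = -6
Step 4: |w| = 6, and w is negative

-6


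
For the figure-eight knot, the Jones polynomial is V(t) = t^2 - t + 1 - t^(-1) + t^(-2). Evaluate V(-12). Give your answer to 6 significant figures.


Substituting t = -12 into V(t) = t^2 - t + 1 - t^(-1) + t^(-2):
  (+)t^(2) = 144
  (-)t^(1) = 12
  (+)t^(0) = 1
  (-)t^(-1) = 0.0833333
  (+)t^(-2) = 0.00694444
Sum = (144) + (12) + (1) + (0.0833333) + (0.00694444)
= 157.0902778
Rounded to 6 significant figures: 157.09

157.09


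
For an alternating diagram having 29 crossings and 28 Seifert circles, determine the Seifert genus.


For alternating knots, g = (c - s + 1)/2.
= (29 - 28 + 1)/2
= 2/2 = 1

1


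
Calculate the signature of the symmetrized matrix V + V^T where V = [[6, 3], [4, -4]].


Step 1: V + V^T = [[12, 7], [7, -8]]
Step 2: trace = 4, det = -145
Step 3: Discriminant = 4^2 - 4*(-145) = 596
Step 4: Eigenvalues: 14.2066, -10.2066
Step 5: Signature = (# positive eigenvalues) - (# negative eigenvalues) = 0

0


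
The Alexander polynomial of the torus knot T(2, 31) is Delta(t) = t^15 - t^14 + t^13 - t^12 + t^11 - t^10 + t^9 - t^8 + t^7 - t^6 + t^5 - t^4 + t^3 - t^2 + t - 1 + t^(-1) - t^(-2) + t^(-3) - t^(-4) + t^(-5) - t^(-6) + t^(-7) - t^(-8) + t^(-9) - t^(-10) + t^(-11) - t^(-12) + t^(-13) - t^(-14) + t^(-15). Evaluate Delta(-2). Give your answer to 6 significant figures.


Substituting t = -2 into Delta(t) = t^15 - t^14 + t^13 - t^12 + t^11 - t^10 + t^9 - t^8 + t^7 - t^6 + t^5 - t^4 + t^3 - t^2 + t - 1 + t^(-1) - t^(-2) + t^(-3) - t^(-4) + t^(-5) - t^(-6) + t^(-7) - t^(-8) + t^(-9) - t^(-10) + t^(-11) - t^(-12) + t^(-13) - t^(-14) + t^(-15):
Term values: (-32768) + (-16384) + (-8192) + (-4096) + (-2048) + (-1024) + (-512) + (-256) + (-128) + (-64) + (-32) + (-16) + (-8) + (-4) + (-2) + (-1) + (-0.5) + (-0.25) + (-0.125) + (-0.0625) + (-0.03125) + (-0.015625) + (-0.0078125) + (-0.00390625) + (-0.00195312) + (-0.000976562) + (-0.000488281) + (-0.000244141) + (-0.00012207) + (-6.10352e-05) + (-3.05176e-05)
Sum = -65535.99997
Rounded to 6 significant figures: -65536

-65536


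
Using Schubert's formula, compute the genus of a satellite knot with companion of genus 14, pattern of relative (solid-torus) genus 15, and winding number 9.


Schubert: g(satellite) = g_rel(pattern) + |winding| * g(companion),
where g_rel(pattern) is the genus of the pattern relative to the solid torus.
= 15 + 9 * 14
= 15 + 126 = 141

141


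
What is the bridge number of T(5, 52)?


The bridge number of T(p,q) is min(p,q).
min(5, 52) = 5

5


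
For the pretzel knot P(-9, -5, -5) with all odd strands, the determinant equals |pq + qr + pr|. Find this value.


Step 1: Compute pq + qr + pr.
pq = (-9)*(-5) = 45
qr = (-5)*(-5) = 25
pr = (-9)*(-5) = 45
pq + qr + pr = 45 + 25 + 45 = 115
Step 2: Take absolute value.
det(P(-9,-5,-5)) = |115| = 115

115


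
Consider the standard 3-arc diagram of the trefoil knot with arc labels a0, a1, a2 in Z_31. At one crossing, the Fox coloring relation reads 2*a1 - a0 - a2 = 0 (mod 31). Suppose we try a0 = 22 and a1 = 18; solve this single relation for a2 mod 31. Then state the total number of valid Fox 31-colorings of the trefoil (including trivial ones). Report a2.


Step 1: Apply the given crossing relation 2*a1 - a0 - a2 = 0 (mod 31).
  a2 = 2*a1 - a0 mod 31
  a2 = 2*18 - 22 mod 31
  a2 = 36 - 22 mod 31
  a2 = 14 mod 31 = 14
Step 2: The trefoil has determinant 3.
  Number of Fox p-colorings (p prime) is p^2 if p = 3, else p.
  Since 31 does not divide 3, only trivial (constant) colorings exist.
  (So the trial a0 = 22, a1 = 18 with a0 != a1 does NOT extend to a valid coloring of the whole trefoil: the other two crossing relations require 3*(a1 - a0) = 0 (mod 31), which fails.)
  Total colorings = 31
Step 3: a2 = 14, total Fox 31-colorings = 31

14


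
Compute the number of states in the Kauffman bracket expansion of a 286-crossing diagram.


Each crossing contributes 2 choices (A-smoothing or B-smoothing).
Total states = 2^286 = 124330809102446660538845562036705210025114037699336929360115994223289874253133343883264

124330809102446660538845562036705210025114037699336929360115994223289874253133343883264


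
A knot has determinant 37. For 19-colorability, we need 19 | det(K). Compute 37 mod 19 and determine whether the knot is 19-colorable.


Step 1: A knot is p-colorable if and only if p divides its determinant.
Step 2: Compute 37 mod 19.
37 = 1 * 19 + 18
Step 3: 37 mod 19 = 18
Step 4: The knot is 19-colorable: no

18


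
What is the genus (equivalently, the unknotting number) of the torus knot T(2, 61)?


For a torus knot T(p,q), both the unknotting number and genus equal (p-1)(q-1)/2.
= (2-1)(61-1)/2
= 1*60/2
= 60/2 = 30

30


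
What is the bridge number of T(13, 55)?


The bridge number of T(p,q) is min(p,q).
min(13, 55) = 13

13


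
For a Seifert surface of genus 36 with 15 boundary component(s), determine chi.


chi = 2 - 2g - b
= 2 - 2*36 - 15
= 2 - 72 - 15 = -85

-85


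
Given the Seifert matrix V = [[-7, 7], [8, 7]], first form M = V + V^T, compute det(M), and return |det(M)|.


Step 1: Form V + V^T where V = [[-7, 7], [8, 7]]
  V^T = [[-7, 8], [7, 7]]
  V + V^T = [[-14, 15], [15, 14]]
Step 2: det(V + V^T) = (-14)*14 - 15*15
  = -196 - 225 = -421
Step 3: Knot determinant = |det(V + V^T)| = |-421| = 421

421


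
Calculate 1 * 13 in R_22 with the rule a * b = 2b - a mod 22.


1 * 13 = 2*13 - 1 mod 22
= 26 - 1 mod 22
= 25 mod 22 = 3

3


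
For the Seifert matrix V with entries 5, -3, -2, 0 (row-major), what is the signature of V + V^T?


Step 1: V + V^T = [[10, -5], [-5, 0]]
Step 2: trace = 10, det = -25
Step 3: Discriminant = 10^2 - 4*(-25) = 200
Step 4: Eigenvalues: 12.0711, -2.07107
Step 5: Signature = (# positive eigenvalues) - (# negative eigenvalues) = 0

0


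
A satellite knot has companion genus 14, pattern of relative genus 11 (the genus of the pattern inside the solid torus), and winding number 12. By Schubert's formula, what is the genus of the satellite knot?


Schubert: g(satellite) = g_rel(pattern) + |winding| * g(companion),
where g_rel(pattern) is the genus of the pattern relative to the solid torus.
= 11 + 12 * 14
= 11 + 168 = 179

179


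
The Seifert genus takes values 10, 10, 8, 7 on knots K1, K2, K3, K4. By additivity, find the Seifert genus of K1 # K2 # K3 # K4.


The Seifert genus is additive under connected sum.
Seifert genus(K1 # K2 # K3 # K4) = (10) + (10) + (8) + (7)
= 35

35


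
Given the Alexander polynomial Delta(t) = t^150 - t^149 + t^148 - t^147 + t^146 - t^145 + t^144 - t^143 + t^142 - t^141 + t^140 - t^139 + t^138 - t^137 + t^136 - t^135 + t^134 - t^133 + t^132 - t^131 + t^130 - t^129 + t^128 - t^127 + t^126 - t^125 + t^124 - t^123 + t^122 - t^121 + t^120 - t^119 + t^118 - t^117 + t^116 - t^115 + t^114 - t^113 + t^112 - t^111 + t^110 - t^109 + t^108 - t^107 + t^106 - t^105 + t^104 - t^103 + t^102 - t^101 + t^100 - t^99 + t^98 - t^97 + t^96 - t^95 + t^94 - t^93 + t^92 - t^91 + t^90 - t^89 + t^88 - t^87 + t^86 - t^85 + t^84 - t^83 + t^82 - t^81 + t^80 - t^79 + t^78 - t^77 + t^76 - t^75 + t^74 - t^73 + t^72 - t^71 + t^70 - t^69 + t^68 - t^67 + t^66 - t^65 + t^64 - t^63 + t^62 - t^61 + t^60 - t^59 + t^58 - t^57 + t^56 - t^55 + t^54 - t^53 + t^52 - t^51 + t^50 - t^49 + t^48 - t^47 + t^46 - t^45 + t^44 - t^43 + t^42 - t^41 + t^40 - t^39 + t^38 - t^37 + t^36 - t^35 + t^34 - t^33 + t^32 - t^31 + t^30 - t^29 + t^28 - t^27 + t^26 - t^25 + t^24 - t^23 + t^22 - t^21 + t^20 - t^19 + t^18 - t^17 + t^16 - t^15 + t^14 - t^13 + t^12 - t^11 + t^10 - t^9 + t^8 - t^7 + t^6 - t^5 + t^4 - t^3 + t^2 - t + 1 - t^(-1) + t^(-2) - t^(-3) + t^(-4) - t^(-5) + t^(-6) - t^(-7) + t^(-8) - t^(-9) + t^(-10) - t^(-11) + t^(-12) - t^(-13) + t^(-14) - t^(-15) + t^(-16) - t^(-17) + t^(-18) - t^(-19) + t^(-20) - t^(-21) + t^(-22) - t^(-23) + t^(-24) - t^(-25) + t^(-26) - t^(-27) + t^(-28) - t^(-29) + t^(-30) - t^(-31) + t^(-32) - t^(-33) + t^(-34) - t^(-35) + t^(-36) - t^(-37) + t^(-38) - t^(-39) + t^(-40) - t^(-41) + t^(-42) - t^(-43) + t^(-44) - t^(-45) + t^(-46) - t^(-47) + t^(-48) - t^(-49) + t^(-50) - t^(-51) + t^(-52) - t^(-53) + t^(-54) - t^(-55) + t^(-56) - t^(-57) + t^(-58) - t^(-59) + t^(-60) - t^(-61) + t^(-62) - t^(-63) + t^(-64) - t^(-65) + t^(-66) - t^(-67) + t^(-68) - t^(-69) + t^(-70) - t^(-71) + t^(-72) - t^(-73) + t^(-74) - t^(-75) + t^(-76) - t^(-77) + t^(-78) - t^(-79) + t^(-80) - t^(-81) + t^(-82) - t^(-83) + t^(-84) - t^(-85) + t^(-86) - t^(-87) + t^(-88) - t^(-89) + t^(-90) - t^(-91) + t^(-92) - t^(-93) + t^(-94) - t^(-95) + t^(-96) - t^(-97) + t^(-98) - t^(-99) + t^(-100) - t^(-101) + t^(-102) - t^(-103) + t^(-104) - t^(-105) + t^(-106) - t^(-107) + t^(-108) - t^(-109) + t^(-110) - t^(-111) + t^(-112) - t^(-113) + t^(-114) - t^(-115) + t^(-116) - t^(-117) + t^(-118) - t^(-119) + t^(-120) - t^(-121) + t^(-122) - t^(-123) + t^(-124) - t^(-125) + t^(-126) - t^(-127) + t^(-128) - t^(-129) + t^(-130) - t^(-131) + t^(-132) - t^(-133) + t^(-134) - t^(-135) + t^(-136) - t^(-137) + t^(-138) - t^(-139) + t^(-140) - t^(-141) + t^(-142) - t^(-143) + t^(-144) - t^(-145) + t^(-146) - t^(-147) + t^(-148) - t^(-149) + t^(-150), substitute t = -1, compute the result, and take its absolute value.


Step 1: The polynomial has 301 terms with alternating signs, exponents from 150 down to -150.
Step 2: Substitute t = -1. The i-th term has coefficient (-1)^i and exponent (m-i),
  so its value is (-1)^i * (-1)^(m-i) = (-1)^m = 1 for every i.
Step 3: All 301 terms equal 1, so Delta(-1) = 301 * (1) = 301
Step 4: |Delta(-1)| = 301

301


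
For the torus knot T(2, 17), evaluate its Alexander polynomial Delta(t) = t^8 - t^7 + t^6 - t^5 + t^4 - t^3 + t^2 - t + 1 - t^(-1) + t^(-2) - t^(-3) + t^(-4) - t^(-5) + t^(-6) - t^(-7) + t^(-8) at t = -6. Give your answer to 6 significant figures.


Substituting t = -6 into Delta(t) = t^8 - t^7 + t^6 - t^5 + t^4 - t^3 + t^2 - t + 1 - t^(-1) + t^(-2) - t^(-3) + t^(-4) - t^(-5) + t^(-6) - t^(-7) + t^(-8):
Term values: (1679616) + (279936) + (46656) + (7776) + (1296) + (216) + (36) + (6) + (1) + (0.166667) + (0.0277778) + (0.00462963) + (0.000771605) + (0.000128601) + (2.14335e-05) + (3.57225e-06) + (5.95374e-07)
Sum = 2015539.2
Rounded to 6 significant figures: 2.01554e+06

2.01554e+06


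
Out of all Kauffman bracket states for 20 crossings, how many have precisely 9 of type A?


We choose which 9 of 20 crossings get A-smoothings.
C(20, 9) = 20! / (9! * 11!)
= 167960

167960


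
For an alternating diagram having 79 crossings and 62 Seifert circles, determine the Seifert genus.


For alternating knots, g = (c - s + 1)/2.
= (79 - 62 + 1)/2
= 18/2 = 9

9


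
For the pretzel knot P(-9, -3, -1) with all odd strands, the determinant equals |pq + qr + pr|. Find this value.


Step 1: Compute pq + qr + pr.
pq = (-9)*(-3) = 27
qr = (-3)*(-1) = 3
pr = (-9)*(-1) = 9
pq + qr + pr = 27 + 3 + 9 = 39
Step 2: Take absolute value.
det(P(-9,-3,-1)) = |39| = 39

39


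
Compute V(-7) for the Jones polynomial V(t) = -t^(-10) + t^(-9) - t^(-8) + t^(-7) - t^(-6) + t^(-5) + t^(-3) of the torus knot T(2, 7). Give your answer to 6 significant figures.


Substituting t = -7 into V(t) = -t^(-10) + t^(-9) - t^(-8) + t^(-7) - t^(-6) + t^(-5) + t^(-3):
  (-)t^(-10) = -3.54013e-09
  (+)t^(-9) = -2.47809e-08
  (-)t^(-8) = -1.73467e-07
  (+)t^(-7) = -1.21427e-06
  (-)t^(-6) = -8.49986e-06
  (+)t^(-5) = -5.9499e-05
  (+)t^(-3) = -0.00291545
Sum = (-3.54013e-09) + (-2.47809e-08) + (-1.73467e-07) + (-1.21427e-06) + (-8.49986e-06) + (-5.9499e-05) + (-0.00291545)
= -0.002984866826
Rounded to 6 significant figures: -0.00298487

-0.00298487


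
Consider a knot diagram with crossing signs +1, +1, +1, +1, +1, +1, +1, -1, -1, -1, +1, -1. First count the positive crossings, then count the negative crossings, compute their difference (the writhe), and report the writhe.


Step 1: Count positive crossings (+1).
Positive crossings: 8
Step 2: Count negative crossings (-1).
Negative crossings: 4
Step 3: Writhe = (positive) - (negative)
w = 8 - 4 = 4
Step 4: |w| = 4, and w is positive

4


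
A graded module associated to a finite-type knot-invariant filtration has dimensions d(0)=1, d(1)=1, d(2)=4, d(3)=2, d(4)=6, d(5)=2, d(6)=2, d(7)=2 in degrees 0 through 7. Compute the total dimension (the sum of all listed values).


Total dimension = d(0) + d(1) + ... + d(7)
= 1 + 1 + 4 + 2 + 6 + 2 + 2 + 2
= 20

20


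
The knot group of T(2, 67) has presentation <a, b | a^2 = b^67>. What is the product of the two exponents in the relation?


The relation is a^2 = b^67.
Product of exponents = 2 * 67
= 134

134


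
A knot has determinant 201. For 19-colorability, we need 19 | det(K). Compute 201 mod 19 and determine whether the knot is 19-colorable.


Step 1: A knot is p-colorable if and only if p divides its determinant.
Step 2: Compute 201 mod 19.
201 = 10 * 19 + 11
Step 3: 201 mod 19 = 11
Step 4: The knot is 19-colorable: no

11


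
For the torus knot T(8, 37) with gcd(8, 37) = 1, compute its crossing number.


For a torus knot T(p, q) with gcd(p,q)=1,
the crossing number is min(p*(q-1), q*(p-1)).
p*(q-1) = 8*36 = 288
q*(p-1) = 37*7 = 259
min(288, 259) = 259

259


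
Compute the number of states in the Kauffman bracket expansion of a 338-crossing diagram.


Each crossing contributes 2 choices (A-smoothing or B-smoothing).
Total states = 2^338 = 559936185544451052639360570142111069530411374308662383724997275240947967795040236345219373317901778944

559936185544451052639360570142111069530411374308662383724997275240947967795040236345219373317901778944


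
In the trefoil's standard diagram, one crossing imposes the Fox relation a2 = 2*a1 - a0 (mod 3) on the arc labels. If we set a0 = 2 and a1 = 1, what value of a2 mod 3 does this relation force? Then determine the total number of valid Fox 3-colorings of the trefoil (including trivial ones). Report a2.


Step 1: Apply the given crossing relation 2*a1 - a0 - a2 = 0 (mod 3).
  a2 = 2*a1 - a0 mod 3
  a2 = 2*1 - 2 mod 3
  a2 = 2 - 2 mod 3
  a2 = 0 mod 3 = 0
Step 2: The trefoil has determinant 3.
  Number of Fox p-colorings (p prime) is p^2 if p = 3, else p.
  Since p = 3 divides det = 3, the trefoil is 3-colorable.
  (Indeed for p = 3 any choice of a0, a1 extends to a valid coloring; the trial (a0, a1, a2) = (2, 1, 0) satisfies all three crossing relations.)
  Total colorings = 3^2 = 9
Step 3: a2 = 0, total Fox 3-colorings = 9

0


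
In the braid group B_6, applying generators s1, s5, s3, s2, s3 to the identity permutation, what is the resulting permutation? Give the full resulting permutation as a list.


Starting with identity [1, 2, 3, 4, 5, 6].
Apply generators in sequence:
  After s1: [2, 1, 3, 4, 5, 6]
  After s5: [2, 1, 3, 4, 6, 5]
  After s3: [2, 1, 4, 3, 6, 5]
  After s2: [2, 4, 1, 3, 6, 5]
  After s3: [2, 4, 3, 1, 6, 5]
Final permutation: [2, 4, 3, 1, 6, 5]

[2, 4, 3, 1, 6, 5]


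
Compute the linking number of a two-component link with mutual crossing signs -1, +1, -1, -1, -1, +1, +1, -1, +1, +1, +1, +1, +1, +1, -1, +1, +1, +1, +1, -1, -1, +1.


Step 1: Count positive crossings: 14
Step 2: Count negative crossings: 8
Step 3: Sum of signs = 14 - 8 = 6
Step 4: Linking number = sum/2 = 6/2 = 3

3


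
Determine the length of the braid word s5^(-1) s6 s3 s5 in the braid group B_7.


The word length counts the number of generators (including inverses).
Listing each generator: s5^(-1), s6, s3, s5
There are 4 generators in this braid word.

4


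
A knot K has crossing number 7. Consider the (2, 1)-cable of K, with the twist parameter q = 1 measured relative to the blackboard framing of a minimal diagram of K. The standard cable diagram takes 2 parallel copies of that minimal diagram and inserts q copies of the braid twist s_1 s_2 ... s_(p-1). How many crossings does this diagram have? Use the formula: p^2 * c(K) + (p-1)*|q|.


Step 1: Each of the c(K) crossings of the companion diagram becomes p*p = p^2 crossings among the p parallel strands, and each of the |q| twists s_1 s_2 ... s_(p-1) adds (p-1) crossings.
  Crossings = p^2 * c(K) + (p-1)*|q|
Step 2: = 2^2 * 7 + (2-1)*1
Step 3: = 4*7 + 1*1
Step 4: = 28 + 1 = 29

29


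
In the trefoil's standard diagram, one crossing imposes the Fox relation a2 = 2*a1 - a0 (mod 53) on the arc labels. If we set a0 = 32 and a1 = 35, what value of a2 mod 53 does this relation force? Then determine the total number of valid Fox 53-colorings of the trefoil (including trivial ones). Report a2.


Step 1: Apply the given crossing relation 2*a1 - a0 - a2 = 0 (mod 53).
  a2 = 2*a1 - a0 mod 53
  a2 = 2*35 - 32 mod 53
  a2 = 70 - 32 mod 53
  a2 = 38 mod 53 = 38
Step 2: The trefoil has determinant 3.
  Number of Fox p-colorings (p prime) is p^2 if p = 3, else p.
  Since 53 does not divide 3, only trivial (constant) colorings exist.
  (So the trial a0 = 32, a1 = 35 with a0 != a1 does NOT extend to a valid coloring of the whole trefoil: the other two crossing relations require 3*(a1 - a0) = 0 (mod 53), which fails.)
  Total colorings = 53
Step 3: a2 = 38, total Fox 53-colorings = 53

38


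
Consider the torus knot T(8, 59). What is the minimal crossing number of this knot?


For a torus knot T(p, q) with gcd(p,q)=1,
the crossing number is min(p*(q-1), q*(p-1)).
p*(q-1) = 8*58 = 464
q*(p-1) = 59*7 = 413
min(464, 413) = 413

413


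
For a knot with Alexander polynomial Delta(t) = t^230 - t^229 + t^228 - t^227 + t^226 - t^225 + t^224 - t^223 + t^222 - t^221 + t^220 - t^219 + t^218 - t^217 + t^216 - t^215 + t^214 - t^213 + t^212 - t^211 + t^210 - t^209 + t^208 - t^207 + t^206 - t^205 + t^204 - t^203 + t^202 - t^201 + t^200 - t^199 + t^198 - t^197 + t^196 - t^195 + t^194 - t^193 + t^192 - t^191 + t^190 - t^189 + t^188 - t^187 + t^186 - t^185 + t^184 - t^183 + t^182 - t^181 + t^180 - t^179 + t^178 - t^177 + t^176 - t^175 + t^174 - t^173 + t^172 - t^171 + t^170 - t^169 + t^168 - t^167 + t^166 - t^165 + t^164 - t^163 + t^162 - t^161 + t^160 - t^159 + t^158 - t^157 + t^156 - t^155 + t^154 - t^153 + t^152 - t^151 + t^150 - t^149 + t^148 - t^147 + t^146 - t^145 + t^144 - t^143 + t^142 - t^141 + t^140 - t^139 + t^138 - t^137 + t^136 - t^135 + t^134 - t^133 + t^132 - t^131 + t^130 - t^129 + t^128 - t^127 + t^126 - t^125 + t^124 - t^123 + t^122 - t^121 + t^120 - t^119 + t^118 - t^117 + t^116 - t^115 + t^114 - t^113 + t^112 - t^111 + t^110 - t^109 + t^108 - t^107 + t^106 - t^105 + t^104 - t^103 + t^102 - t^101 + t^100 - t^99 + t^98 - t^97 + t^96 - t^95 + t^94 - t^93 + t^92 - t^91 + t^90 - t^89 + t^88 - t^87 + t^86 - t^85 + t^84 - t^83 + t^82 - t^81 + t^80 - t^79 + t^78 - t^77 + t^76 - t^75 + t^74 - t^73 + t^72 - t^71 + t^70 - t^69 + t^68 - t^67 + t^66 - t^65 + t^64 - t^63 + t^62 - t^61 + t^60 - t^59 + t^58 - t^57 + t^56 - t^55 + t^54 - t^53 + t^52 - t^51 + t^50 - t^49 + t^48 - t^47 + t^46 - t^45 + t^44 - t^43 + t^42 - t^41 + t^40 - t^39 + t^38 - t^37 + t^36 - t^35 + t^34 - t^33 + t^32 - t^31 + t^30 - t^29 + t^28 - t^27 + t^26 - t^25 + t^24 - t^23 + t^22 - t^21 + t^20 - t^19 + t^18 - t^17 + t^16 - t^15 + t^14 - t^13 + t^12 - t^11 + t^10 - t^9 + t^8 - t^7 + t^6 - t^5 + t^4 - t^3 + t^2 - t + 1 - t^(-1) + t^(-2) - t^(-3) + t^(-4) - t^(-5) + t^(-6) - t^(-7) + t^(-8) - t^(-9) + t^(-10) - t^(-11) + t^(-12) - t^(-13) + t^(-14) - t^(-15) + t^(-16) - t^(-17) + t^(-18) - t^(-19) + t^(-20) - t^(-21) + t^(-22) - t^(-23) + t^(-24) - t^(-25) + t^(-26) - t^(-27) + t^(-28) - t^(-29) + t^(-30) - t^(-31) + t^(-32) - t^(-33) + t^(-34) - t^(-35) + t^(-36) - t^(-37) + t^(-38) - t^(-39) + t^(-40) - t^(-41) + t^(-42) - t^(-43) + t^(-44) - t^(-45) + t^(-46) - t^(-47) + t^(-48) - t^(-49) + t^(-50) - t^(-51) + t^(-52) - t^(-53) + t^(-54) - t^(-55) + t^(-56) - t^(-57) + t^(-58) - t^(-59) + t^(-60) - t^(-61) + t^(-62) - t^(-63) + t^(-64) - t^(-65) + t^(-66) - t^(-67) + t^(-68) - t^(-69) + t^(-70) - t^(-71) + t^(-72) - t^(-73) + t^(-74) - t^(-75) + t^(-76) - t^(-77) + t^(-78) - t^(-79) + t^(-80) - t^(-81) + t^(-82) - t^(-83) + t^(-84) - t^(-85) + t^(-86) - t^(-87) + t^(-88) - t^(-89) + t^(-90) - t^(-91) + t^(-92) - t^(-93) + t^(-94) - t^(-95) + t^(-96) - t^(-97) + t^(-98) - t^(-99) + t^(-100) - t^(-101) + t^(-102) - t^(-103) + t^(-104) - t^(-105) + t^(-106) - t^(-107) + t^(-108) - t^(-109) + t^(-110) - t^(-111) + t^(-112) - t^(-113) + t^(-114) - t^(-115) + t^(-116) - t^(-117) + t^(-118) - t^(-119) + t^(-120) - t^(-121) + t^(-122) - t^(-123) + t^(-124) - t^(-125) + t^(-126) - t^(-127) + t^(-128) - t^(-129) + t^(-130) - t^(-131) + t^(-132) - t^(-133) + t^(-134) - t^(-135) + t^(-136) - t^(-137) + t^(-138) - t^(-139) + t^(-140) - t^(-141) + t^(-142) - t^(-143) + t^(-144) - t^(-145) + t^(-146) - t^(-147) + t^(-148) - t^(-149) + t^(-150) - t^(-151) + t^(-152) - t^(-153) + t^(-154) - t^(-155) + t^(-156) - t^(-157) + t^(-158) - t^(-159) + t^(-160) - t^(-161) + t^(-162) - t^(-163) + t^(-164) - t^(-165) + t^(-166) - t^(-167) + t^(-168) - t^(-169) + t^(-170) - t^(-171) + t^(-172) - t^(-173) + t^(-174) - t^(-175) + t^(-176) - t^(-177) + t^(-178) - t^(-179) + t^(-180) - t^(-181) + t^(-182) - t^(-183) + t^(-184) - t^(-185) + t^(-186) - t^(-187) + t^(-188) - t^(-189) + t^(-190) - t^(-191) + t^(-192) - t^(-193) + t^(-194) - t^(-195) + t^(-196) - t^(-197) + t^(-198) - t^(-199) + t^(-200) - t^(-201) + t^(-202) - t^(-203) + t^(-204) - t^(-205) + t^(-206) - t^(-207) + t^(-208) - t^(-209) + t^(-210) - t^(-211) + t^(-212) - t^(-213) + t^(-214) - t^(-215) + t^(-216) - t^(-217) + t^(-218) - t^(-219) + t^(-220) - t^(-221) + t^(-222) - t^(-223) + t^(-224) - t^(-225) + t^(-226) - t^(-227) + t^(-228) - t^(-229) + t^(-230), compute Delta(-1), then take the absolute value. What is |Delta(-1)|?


Step 1: The polynomial has 461 terms with alternating signs, exponents from 230 down to -230.
Step 2: Substitute t = -1. The i-th term has coefficient (-1)^i and exponent (m-i),
  so its value is (-1)^i * (-1)^(m-i) = (-1)^m = 1 for every i.
Step 3: All 461 terms equal 1, so Delta(-1) = 461 * (1) = 461
Step 4: |Delta(-1)| = 461

461


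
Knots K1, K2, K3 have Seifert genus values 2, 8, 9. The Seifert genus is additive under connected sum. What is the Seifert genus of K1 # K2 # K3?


The Seifert genus is additive under connected sum.
Seifert genus(K1 # K2 # K3) = (2) + (8) + (9)
= 19

19


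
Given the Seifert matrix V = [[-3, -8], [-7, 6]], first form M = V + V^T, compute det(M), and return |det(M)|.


Step 1: Form V + V^T where V = [[-3, -8], [-7, 6]]
  V^T = [[-3, -7], [-8, 6]]
  V + V^T = [[-6, -15], [-15, 12]]
Step 2: det(V + V^T) = (-6)*12 - (-15)*(-15)
  = -72 - 225 = -297
Step 3: Knot determinant = |det(V + V^T)| = |-297| = 297

297


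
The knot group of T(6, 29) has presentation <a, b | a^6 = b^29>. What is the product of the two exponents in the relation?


The relation is a^6 = b^29.
Product of exponents = 6 * 29
= 174

174


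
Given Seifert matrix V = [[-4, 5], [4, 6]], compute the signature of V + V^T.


Step 1: V + V^T = [[-8, 9], [9, 12]]
Step 2: trace = 4, det = -177
Step 3: Discriminant = 4^2 - 4*(-177) = 724
Step 4: Eigenvalues: 15.4536, -11.4536
Step 5: Signature = (# positive eigenvalues) - (# negative eigenvalues) = 0

0


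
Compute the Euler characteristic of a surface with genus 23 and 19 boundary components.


chi = 2 - 2g - b
= 2 - 2*23 - 19
= 2 - 46 - 19 = -63

-63


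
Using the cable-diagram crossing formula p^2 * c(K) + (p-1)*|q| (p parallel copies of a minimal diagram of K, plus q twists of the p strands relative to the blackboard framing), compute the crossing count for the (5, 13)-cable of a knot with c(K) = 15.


Step 1: Each of the c(K) crossings of the companion diagram becomes p*p = p^2 crossings among the p parallel strands, and each of the |q| twists s_1 s_2 ... s_(p-1) adds (p-1) crossings.
  Crossings = p^2 * c(K) + (p-1)*|q|
Step 2: = 5^2 * 15 + (5-1)*13
Step 3: = 25*15 + 4*13
Step 4: = 375 + 52 = 427

427


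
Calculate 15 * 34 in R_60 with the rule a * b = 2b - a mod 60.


15 * 34 = 2*34 - 15 mod 60
= 68 - 15 mod 60
= 53 mod 60 = 53

53


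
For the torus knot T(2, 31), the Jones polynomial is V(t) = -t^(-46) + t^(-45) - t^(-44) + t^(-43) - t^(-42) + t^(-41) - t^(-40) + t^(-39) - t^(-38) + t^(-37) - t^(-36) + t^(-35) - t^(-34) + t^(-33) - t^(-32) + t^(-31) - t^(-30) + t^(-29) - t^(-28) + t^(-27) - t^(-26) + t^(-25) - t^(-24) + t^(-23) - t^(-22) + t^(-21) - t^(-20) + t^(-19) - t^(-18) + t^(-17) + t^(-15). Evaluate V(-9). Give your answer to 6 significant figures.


Substituting t = -9 into V(t) = -t^(-46) + t^(-45) - t^(-44) + t^(-43) - t^(-42) + t^(-41) - t^(-40) + t^(-39) - t^(-38) + t^(-37) - t^(-36) + t^(-35) - t^(-34) + t^(-33) - t^(-32) + t^(-31) - t^(-30) + t^(-29) - t^(-28) + t^(-27) - t^(-26) + t^(-25) - t^(-24) + t^(-23) - t^(-22) + t^(-21) - t^(-20) + t^(-19) - t^(-18) + t^(-17) + t^(-15):
  (-)t^(-46) = -1.27305e-44
  (+)t^(-45) = -1.14574e-43
  (-)t^(-44) = -1.03117e-42
  (+)t^(-43) = -9.28052e-42
  (-)t^(-42) = -8.35246e-41
  (+)t^(-41) = -7.51722e-40
  (-)t^(-40) = -6.7655e-39
  (+)t^(-39) = -6.08895e-38
  (-)t^(-38) = -5.48005e-37
  (+)t^(-37) = -4.93205e-36
  (-)t^(-36) = -4.43884e-35
  (+)t^(-35) = -3.99496e-34
  (-)t^(-34) = -3.59546e-33
  (+)t^(-33) = -3.23592e-32
  (-)t^(-32) = -2.91232e-31
  (+)t^(-31) = -2.62109e-30
  (-)t^(-30) = -2.35898e-29
  (+)t^(-29) = -2.12308e-28
  (-)t^(-28) = -1.91078e-27
  (+)t^(-27) = -1.7197e-26
  (-)t^(-26) = -1.54773e-25
  (+)t^(-25) = -1.39296e-24
  (-)t^(-24) = -1.25366e-23
  (+)t^(-23) = -1.12829e-22
  (-)t^(-22) = -1.01546e-21
  (+)t^(-21) = -9.13918e-21
  (-)t^(-20) = -8.22526e-20
  (+)t^(-19) = -7.40274e-19
  (-)t^(-18) = -6.66246e-18
  (+)t^(-17) = -5.99622e-17
  (+)t^(-15) = -4.85694e-15
Sum = (-1.27305e-44) + (-1.14574e-43) + (-1.03117e-42) + (-9.28052e-42) + (-8.35246e-41) + (-7.51722e-40) + (-6.7655e-39) + (-6.08895e-38) + (-5.48005e-37) + (-4.93205e-36) + (-4.43884e-35) + (-3.99496e-34) + (-3.59546e-33) + (-3.23592e-32) + (-2.91232e-31) + (-2.62109e-30) + (-2.35898e-29) + (-2.12308e-28) + (-1.91078e-27) + (-1.7197e-26) + (-1.54773e-25) + (-1.39296e-24) + (-1.25366e-23) + (-1.12829e-22) + (-1.01546e-21) + (-9.13918e-21) + (-8.22526e-20) + (-7.40274e-19) + (-6.66246e-18) + (-5.99622e-17) + (-4.85694e-15)
= -4.924393191e-15
Rounded to 6 significant figures: -4.92439e-15

-4.92439e-15
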